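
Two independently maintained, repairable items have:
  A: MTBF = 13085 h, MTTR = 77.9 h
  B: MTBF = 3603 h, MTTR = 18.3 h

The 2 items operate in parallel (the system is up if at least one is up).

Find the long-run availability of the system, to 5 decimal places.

0.99997

A(A) = MTBF/(MTBF+MTTR) = 13085/(13085+77.9) = 0.994082
A(B) = MTBF/(MTBF+MTTR) = 3603/(3603+18.3) = 0.994947
Parallel availability: 1 − (1 − 0.994082)(1 − 0.994947) = 0.99997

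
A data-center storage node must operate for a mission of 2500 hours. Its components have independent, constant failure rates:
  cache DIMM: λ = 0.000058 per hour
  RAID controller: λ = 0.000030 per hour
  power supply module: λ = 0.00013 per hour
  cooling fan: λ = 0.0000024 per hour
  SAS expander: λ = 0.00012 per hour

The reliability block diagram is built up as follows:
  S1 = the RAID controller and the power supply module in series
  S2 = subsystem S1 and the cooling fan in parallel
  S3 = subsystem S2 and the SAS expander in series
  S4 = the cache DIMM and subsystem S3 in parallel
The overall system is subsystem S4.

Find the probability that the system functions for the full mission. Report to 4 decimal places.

0.9648

R(cache DIMM) = exp(−0.000058 × 2500) = 0.865022
R(RAID controller) = exp(−0.000030 × 2500) = 0.927743
R(power supply module) = exp(−0.00013 × 2500) = 0.722527
R(cooling fan) = exp(−0.0000024 × 2500) = 0.994018
R(SAS expander) = exp(−0.00012 × 2500) = 0.740818
Series (RAID controller and power supply module): 0.927743 × 0.722527 = 0.670319
Parallel ([0.670319] and cooling fan): 1 − (1 − 0.670319)(1 − 0.994018) = 0.998028
Series ([0.998028] and SAS expander): 0.998028 × 0.740818 = 0.739357
Parallel (cache DIMM and [0.739357]): 1 − (1 − 0.865022)(1 − 0.739357) = 0.9648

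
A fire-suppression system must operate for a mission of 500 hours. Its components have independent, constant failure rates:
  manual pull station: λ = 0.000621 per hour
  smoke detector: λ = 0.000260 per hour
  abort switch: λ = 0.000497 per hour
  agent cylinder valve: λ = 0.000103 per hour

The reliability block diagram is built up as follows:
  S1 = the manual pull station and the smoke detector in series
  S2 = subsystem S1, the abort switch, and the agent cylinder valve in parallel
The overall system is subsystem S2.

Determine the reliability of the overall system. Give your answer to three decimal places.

0.996

R(manual pull station) = exp(−0.000621 × 500) = 0.73308
R(smoke detector) = exp(−0.000260 × 500) = 0.87810
R(abort switch) = exp(−0.000497 × 500) = 0.77997
R(agent cylinder valve) = exp(−0.000103 × 500) = 0.94980
Series (manual pull station and smoke detector): 0.73308 × 0.87810 = 0.64372
Parallel ([0.64372], abort switch, and agent cylinder valve): 1 − (1 − 0.64372)(1 − 0.77997)(1 − 0.94980) = 0.996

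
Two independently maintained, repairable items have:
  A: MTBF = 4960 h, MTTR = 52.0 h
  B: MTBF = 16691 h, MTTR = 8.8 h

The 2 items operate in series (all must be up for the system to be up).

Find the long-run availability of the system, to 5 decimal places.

0.98910

A(A) = MTBF/(MTBF+MTTR) = 4960/(4960+52.0) = 0.989625
A(B) = MTBF/(MTBF+MTTR) = 16691/(16691+8.8) = 0.999473
Series availability: 0.989625 × 0.999473 = 0.98910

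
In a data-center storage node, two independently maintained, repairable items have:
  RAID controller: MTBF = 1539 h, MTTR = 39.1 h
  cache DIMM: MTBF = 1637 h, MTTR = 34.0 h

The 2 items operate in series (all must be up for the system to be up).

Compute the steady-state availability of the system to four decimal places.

A(RAID controller) = MTBF/(MTBF+MTTR) = 1539/(1539+39.1) = 0.975223
A(cache DIMM) = MTBF/(MTBF+MTTR) = 1637/(1637+34.0) = 0.979653
Series availability: 0.975223 × 0.979653 = 0.9554

0.9554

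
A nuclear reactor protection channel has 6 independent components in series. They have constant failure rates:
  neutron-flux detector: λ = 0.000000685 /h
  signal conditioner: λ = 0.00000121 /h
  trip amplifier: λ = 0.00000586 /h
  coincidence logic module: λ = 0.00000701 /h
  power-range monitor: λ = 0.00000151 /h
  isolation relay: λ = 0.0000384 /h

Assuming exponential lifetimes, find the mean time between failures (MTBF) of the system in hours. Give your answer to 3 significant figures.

18300

Series of exponential components: λ_sys = Σ λ_i
λ_sys = 0.000000685 + 0.00000121 + 0.00000586 + 0.00000701 + 0.00000151 + 0.0000384 = 5.4675e-05 /h
MTBF = 1 / λ_sys = 18300 h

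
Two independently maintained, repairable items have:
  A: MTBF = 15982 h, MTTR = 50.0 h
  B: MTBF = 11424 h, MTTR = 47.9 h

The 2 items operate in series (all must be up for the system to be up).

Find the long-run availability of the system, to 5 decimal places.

A(A) = MTBF/(MTBF+MTTR) = 15982/(15982+50.0) = 0.996881
A(B) = MTBF/(MTBF+MTTR) = 11424/(11424+47.9) = 0.995825
Series availability: 0.996881 × 0.995825 = 0.99272

0.99272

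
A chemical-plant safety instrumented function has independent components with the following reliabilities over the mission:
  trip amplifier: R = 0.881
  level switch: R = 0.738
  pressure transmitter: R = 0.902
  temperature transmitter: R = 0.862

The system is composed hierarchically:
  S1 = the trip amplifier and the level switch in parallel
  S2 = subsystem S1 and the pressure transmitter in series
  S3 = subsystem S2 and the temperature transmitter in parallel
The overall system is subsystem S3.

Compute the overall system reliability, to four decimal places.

0.9826

Parallel (trip amplifier and level switch): 1 − (1 − 0.881000)(1 − 0.738000) = 0.968822
Series ([0.968822] and pressure transmitter): 0.968822 × 0.902000 = 0.873877
Parallel ([0.873877] and temperature transmitter): 1 − (1 − 0.873877)(1 − 0.862000) = 0.9826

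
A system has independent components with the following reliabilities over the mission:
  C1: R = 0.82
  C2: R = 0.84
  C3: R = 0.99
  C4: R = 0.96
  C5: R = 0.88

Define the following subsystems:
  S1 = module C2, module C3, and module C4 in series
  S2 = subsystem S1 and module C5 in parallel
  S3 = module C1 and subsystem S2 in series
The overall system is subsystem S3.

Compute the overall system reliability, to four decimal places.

Series (C2, C3, and C4): 0.840000 × 0.990000 × 0.960000 = 0.798336
Parallel ([0.798336] and C5): 1 − (1 − 0.798336)(1 − 0.880000) = 0.975800
Series (C1 and [0.975800]): 0.820000 × 0.975800 = 0.8002

0.8002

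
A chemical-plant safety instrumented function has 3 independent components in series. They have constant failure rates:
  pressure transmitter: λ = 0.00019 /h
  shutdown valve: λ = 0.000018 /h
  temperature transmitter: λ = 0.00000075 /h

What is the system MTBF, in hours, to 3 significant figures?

4790

Series of exponential components: λ_sys = Σ λ_i
λ_sys = 0.00019 + 0.000018 + 0.00000075 = 2.0875e-04 /h
MTBF = 1 / λ_sys = 4790 h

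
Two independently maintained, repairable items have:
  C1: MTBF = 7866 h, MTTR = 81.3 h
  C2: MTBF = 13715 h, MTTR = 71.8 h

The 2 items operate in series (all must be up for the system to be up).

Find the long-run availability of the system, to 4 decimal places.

0.9846

A(C1) = MTBF/(MTBF+MTTR) = 7866/(7866+81.3) = 0.989770
A(C2) = MTBF/(MTBF+MTTR) = 13715/(13715+71.8) = 0.994792
Series availability: 0.989770 × 0.994792 = 0.9846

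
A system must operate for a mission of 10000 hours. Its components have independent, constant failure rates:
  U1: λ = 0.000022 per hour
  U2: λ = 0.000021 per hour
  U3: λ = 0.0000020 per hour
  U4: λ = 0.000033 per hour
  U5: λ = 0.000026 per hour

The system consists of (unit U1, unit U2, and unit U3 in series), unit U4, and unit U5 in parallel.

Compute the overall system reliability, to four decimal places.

R(U1) = exp(−0.000022 × 10000) = 0.802519
R(U2) = exp(−0.000021 × 10000) = 0.810584
R(U3) = exp(−0.0000020 × 10000) = 0.980199
R(U4) = exp(−0.000033 × 10000) = 0.718924
R(U5) = exp(−0.000026 × 10000) = 0.771052
Series (U1, U2, and U3): 0.802519 × 0.810584 × 0.980199 = 0.637628
Parallel ([0.637628], U4, and U5): 1 − (1 − 0.637628)(1 − 0.718924)(1 − 0.771052) = 0.9767

0.9767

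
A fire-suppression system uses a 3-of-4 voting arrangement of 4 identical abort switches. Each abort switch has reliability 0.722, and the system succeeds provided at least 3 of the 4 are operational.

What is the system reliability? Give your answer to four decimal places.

0.6903

R = Σ_{i=3}^{4} C(4,i) p^i (1−p)^{4−i} with p = 0.722
C(4,3)·0.722^3·0.278^1 = 0.418520
C(4,4)·0.722^4·0.278^0 = 0.271737
Sum = 0.6903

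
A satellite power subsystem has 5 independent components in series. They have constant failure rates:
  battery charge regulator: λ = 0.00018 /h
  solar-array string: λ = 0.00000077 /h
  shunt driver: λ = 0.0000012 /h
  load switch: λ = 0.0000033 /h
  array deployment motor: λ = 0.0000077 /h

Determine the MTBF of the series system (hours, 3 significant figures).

5180

Series of exponential components: λ_sys = Σ λ_i
λ_sys = 0.00018 + 0.00000077 + 0.0000012 + 0.0000033 + 0.0000077 = 1.9297e-04 /h
MTBF = 1 / λ_sys = 5180 h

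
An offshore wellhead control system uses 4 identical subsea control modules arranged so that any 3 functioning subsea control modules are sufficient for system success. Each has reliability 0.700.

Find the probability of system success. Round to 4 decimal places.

0.6517

R = Σ_{i=3}^{4} C(4,i) p^i (1−p)^{4−i} with p = 0.700
C(4,3)·0.700^3·0.300^1 = 0.411600
C(4,4)·0.700^4·0.300^0 = 0.240100
Sum = 0.6517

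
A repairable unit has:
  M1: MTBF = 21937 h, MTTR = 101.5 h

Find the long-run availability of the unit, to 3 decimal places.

0.995

A(M1) = MTBF/(MTBF+MTTR) = 21937/(21937+101.5) = 0.995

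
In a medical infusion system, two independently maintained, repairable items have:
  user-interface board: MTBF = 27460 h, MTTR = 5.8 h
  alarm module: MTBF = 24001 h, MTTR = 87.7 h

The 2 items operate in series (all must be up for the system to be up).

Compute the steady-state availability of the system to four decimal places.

0.9961

A(user-interface board) = MTBF/(MTBF+MTTR) = 27460/(27460+5.8) = 0.999789
A(alarm module) = MTBF/(MTBF+MTTR) = 24001/(24001+87.7) = 0.996359
Series availability: 0.999789 × 0.996359 = 0.9961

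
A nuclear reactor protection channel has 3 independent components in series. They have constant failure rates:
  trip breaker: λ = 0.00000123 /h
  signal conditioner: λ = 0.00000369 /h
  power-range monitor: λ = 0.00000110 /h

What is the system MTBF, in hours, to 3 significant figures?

166000

Series of exponential components: λ_sys = Σ λ_i
λ_sys = 0.00000123 + 0.00000369 + 0.00000110 = 6.0200e-06 /h
MTBF = 1 / λ_sys = 166000 h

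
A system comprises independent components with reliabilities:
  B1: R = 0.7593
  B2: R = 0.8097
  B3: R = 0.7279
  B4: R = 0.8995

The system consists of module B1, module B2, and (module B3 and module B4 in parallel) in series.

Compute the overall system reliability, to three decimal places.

0.598

Parallel (B3 and B4): 1 − (1 − 0.72790)(1 − 0.89950) = 0.97265
Series (B1, B2, and [0.97265]): 0.75930 × 0.80970 × 0.97265 = 0.598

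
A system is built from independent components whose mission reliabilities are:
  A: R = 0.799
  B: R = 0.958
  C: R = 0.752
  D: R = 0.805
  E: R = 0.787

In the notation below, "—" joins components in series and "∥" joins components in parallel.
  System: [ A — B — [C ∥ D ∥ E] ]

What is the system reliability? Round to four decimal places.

Parallel (C, D, and E): 1 − (1 − 0.752000)(1 − 0.805000)(1 − 0.787000) = 0.989699
Series (A, B, and [0.989699]): 0.799000 × 0.958000 × 0.989699 = 0.7576

0.7576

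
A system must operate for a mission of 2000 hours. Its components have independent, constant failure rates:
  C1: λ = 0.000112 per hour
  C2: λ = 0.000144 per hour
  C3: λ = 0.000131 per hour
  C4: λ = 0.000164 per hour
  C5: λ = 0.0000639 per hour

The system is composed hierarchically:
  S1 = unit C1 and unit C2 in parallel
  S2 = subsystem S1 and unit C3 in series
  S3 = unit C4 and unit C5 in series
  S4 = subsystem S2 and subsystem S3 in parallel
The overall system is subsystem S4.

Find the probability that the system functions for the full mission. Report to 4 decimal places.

0.9015

R(C1) = exp(−0.000112 × 2000) = 0.799315
R(C2) = exp(−0.000144 × 2000) = 0.749762
R(C3) = exp(−0.000131 × 2000) = 0.769511
R(C4) = exp(−0.000164 × 2000) = 0.720363
R(C5) = exp(−0.0000639 × 2000) = 0.880029
Parallel (C1 and C2): 1 − (1 − 0.799315)(1 − 0.749762) = 0.949781
Series ([0.949781] and C3): 0.949781 × 0.769511 = 0.730867
Series (C4 and C5): 0.720363 × 0.880029 = 0.633940
Parallel ([0.730867] and [0.633940]): 1 − (1 − 0.730867)(1 − 0.633940) = 0.9015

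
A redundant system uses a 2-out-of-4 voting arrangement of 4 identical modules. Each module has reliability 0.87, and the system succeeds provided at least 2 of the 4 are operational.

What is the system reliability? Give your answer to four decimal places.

R = Σ_{i=2}^{4} C(4,i) p^i (1−p)^{4−i} with p = 0.87
C(4,2)·0.87^2·0.13^2 = 0.076750
C(4,3)·0.87^3·0.13^1 = 0.342422
C(4,4)·0.87^4·0.13^0 = 0.572898
Sum = 0.9921

0.9921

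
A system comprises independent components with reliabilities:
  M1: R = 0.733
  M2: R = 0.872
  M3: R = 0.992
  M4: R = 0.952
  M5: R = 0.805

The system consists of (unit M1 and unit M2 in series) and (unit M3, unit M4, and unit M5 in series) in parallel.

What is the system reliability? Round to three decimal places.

Series (M1 and M2): 0.73300 × 0.87200 = 0.63918
Series (M3, M4, and M5): 0.99200 × 0.95200 × 0.80500 = 0.76023
Parallel ([0.63918] and [0.76023]): 1 − (1 − 0.63918)(1 − 0.76023) = 0.913

0.913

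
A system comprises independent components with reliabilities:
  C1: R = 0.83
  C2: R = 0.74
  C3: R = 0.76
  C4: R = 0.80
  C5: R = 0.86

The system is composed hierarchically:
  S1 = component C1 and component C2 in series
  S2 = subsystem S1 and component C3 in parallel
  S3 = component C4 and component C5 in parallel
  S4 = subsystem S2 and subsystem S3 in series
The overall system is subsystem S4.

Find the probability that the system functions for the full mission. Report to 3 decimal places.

Series (C1 and C2): 0.83000 × 0.74000 = 0.61420
Parallel ([0.61420] and C3): 1 − (1 − 0.61420)(1 − 0.76000) = 0.90741
Parallel (C4 and C5): 1 − (1 − 0.80000)(1 − 0.86000) = 0.97200
Series ([0.90741] and [0.97200]): 0.90741 × 0.97200 = 0.882

0.882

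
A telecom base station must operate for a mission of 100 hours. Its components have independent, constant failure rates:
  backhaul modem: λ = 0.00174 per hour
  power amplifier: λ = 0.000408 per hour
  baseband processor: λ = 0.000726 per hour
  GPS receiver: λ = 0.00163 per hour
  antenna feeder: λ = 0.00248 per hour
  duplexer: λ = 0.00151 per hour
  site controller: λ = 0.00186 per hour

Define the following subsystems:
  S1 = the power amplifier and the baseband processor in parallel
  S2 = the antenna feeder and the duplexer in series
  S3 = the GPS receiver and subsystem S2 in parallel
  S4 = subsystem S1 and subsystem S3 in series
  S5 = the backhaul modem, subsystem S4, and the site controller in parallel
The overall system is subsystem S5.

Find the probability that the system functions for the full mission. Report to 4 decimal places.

R(backhaul modem) = exp(−0.00174 × 100) = 0.840297
R(power amplifier) = exp(−0.000408 × 100) = 0.960021
R(baseband processor) = exp(−0.000726 × 100) = 0.929973
R(GPS receiver) = exp(−0.00163 × 100) = 0.849591
R(antenna feeder) = exp(−0.00248 × 100) = 0.780360
R(duplexer) = exp(−0.00151 × 100) = 0.859848
R(site controller) = exp(−0.00186 × 100) = 0.830274
Parallel (power amplifier and baseband processor): 1 − (1 − 0.960021)(1 − 0.929973) = 0.997200
Series (antenna feeder and duplexer): 0.780360 × 0.859848 = 0.670991
Parallel (GPS receiver and [0.670991]): 1 − (1 − 0.849591)(1 − 0.670991) = 0.950514
Series ([0.997200] and [0.950514]): 0.997200 × 0.950514 = 0.947853
Parallel (backhaul modem, [0.947853], and site controller): 1 − (1 − 0.840297)(1 − 0.947853)(1 − 0.830274) = 0.9986

0.9986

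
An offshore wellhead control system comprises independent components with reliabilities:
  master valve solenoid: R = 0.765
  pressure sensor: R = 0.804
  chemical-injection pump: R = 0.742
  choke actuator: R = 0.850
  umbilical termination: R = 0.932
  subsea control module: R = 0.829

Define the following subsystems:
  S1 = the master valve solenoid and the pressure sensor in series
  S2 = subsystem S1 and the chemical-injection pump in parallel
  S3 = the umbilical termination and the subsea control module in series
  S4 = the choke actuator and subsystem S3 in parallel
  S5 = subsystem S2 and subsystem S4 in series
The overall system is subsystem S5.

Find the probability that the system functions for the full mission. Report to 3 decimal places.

Series (master valve solenoid and pressure sensor): 0.76500 × 0.80400 = 0.61506
Parallel ([0.61506] and chemical-injection pump): 1 − (1 − 0.61506)(1 − 0.74200) = 0.90069
Series (umbilical termination and subsea control module): 0.93200 × 0.82900 = 0.77263
Parallel (choke actuator and [0.77263]): 1 − (1 − 0.85000)(1 − 0.77263) = 0.96589
Series ([0.90069] and [0.96589]): 0.90069 × 0.96589 = 0.870

0.870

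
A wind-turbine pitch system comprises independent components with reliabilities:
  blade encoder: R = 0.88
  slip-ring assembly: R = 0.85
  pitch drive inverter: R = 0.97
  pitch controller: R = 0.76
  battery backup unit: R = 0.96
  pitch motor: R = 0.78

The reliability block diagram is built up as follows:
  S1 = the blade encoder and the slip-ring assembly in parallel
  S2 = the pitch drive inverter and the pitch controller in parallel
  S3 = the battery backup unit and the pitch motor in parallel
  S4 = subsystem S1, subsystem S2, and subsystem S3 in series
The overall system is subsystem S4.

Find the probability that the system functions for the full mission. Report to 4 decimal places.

Parallel (blade encoder and slip-ring assembly): 1 − (1 − 0.880000)(1 − 0.850000) = 0.982000
Parallel (pitch drive inverter and pitch controller): 1 − (1 − 0.970000)(1 − 0.760000) = 0.992800
Parallel (battery backup unit and pitch motor): 1 − (1 − 0.960000)(1 − 0.780000) = 0.991200
Series ([0.982000], [0.992800], and [0.991200]): 0.982000 × 0.992800 × 0.991200 = 0.9664

0.9664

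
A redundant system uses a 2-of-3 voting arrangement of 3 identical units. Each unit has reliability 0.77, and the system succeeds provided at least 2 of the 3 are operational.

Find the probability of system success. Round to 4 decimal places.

R = Σ_{i=2}^{3} C(3,i) p^i (1−p)^{3−i} with p = 0.77
C(3,2)·0.77^2·0.23^1 = 0.409101
C(3,3)·0.77^3·0.23^0 = 0.456533
Sum = 0.8656

0.8656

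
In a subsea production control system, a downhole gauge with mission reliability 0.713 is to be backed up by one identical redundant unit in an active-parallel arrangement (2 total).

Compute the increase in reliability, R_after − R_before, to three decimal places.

0.205

R_before = 0.713
R_after = 1 − (1 − 0.713)^2 = 0.918
ΔR = 0.918 − 0.713 = 0.205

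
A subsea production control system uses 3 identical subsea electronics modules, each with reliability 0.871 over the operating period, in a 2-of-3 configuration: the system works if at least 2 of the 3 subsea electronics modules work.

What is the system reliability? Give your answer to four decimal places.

0.9544

R = Σ_{i=2}^{3} C(3,i) p^i (1−p)^{3−i} with p = 0.871
C(3,2)·0.871^2·0.129^1 = 0.293594
C(3,3)·0.871^3·0.129^0 = 0.660776
Sum = 0.9544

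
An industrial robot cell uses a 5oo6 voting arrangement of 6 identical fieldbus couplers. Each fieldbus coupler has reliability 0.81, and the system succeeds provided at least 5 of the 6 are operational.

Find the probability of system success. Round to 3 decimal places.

R = Σ_{i=5}^{6} C(6,i) p^i (1−p)^{6−i} with p = 0.81
C(6,5)·0.81^5·0.19^1 = 0.39749
C(6,6)·0.81^6·0.19^0 = 0.28243
Sum = 0.680

0.680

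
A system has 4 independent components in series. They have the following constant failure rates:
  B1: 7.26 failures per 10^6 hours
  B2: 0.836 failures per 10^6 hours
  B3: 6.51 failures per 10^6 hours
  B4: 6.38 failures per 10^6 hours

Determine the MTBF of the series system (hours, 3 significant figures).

47700

Series of exponential components: λ_sys = Σ λ_i
λ_sys = 0.00000726 + 0.000000836 + 0.00000651 + 0.00000638 = 2.0986e-05 /h
MTBF = 1 / λ_sys = 47700 h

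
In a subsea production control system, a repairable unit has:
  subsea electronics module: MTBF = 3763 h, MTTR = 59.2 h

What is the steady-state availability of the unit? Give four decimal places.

A(subsea electronics module) = MTBF/(MTBF+MTTR) = 3763/(3763+59.2) = 0.9845

0.9845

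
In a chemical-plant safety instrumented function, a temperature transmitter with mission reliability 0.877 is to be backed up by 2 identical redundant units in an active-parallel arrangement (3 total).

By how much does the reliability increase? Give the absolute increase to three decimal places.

0.121

R_before = 0.877
R_after = 1 − (1 − 0.877)^3 = 0.998
ΔR = 0.998 − 0.877 = 0.121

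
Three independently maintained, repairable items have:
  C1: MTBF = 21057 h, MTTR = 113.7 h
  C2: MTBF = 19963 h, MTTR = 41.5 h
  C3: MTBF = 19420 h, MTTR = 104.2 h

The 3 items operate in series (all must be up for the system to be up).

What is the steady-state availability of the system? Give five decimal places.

0.98727

A(C1) = MTBF/(MTBF+MTTR) = 21057/(21057+113.7) = 0.994629
A(C2) = MTBF/(MTBF+MTTR) = 19963/(19963+41.5) = 0.997925
A(C3) = MTBF/(MTBF+MTTR) = 19420/(19420+104.2) = 0.994663
Series availability: 0.994629 × 0.997925 × 0.994663 = 0.98727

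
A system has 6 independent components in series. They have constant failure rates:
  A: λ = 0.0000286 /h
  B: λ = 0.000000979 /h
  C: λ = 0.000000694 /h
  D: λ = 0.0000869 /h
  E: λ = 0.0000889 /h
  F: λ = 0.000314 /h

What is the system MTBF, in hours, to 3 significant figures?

Series of exponential components: λ_sys = Σ λ_i
λ_sys = 0.0000286 + 0.000000979 + 0.000000694 + 0.0000869 + 0.0000889 + 0.000314 = 5.2007e-04 /h
MTBF = 1 / λ_sys = 1920 h

1920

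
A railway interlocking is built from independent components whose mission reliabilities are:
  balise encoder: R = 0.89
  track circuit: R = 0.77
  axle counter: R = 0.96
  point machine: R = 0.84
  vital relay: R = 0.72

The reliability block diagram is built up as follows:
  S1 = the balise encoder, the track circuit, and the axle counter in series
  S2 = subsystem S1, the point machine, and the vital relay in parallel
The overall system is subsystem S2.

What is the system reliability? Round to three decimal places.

Series (balise encoder, track circuit, and axle counter): 0.89000 × 0.77000 × 0.96000 = 0.65789
Parallel ([0.65789], point machine, and vital relay): 1 − (1 − 0.65789)(1 − 0.84000)(1 − 0.72000) = 0.985

0.985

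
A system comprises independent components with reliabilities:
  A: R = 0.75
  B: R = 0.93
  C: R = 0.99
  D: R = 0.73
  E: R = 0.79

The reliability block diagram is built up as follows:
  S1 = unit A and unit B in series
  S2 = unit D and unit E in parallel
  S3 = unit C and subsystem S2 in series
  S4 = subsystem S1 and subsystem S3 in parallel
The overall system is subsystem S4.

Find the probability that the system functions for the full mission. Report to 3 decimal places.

Series (A and B): 0.75000 × 0.93000 = 0.69750
Parallel (D and E): 1 − (1 − 0.73000)(1 − 0.79000) = 0.94330
Series (C and [0.94330]): 0.99000 × 0.94330 = 0.93387
Parallel ([0.69750] and [0.93387]): 1 − (1 − 0.69750)(1 − 0.93387) = 0.980

0.980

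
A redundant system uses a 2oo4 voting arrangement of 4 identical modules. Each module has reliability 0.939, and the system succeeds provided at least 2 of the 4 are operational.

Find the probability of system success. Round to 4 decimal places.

0.9991

R = Σ_{i=2}^{4} C(4,i) p^i (1−p)^{4−i} with p = 0.939
C(4,2)·0.939^2·0.061^2 = 0.019685
C(4,3)·0.939^3·0.061^1 = 0.202016
C(4,4)·0.939^4·0.061^0 = 0.777432
Sum = 0.9991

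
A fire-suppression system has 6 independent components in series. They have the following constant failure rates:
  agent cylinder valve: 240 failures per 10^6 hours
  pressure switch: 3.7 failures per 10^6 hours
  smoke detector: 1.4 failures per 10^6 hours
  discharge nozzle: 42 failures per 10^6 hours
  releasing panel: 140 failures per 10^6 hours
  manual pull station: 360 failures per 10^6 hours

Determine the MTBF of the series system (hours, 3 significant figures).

1270

Series of exponential components: λ_sys = Σ λ_i
λ_sys = 0.00024 + 0.0000037 + 0.0000014 + 0.000042 + 0.00014 + 0.00036 = 7.8710e-04 /h
MTBF = 1 / λ_sys = 1270 h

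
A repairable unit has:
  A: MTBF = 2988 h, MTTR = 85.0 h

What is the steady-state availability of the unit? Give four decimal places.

A(A) = MTBF/(MTBF+MTTR) = 2988/(2988+85.0) = 0.9723

0.9723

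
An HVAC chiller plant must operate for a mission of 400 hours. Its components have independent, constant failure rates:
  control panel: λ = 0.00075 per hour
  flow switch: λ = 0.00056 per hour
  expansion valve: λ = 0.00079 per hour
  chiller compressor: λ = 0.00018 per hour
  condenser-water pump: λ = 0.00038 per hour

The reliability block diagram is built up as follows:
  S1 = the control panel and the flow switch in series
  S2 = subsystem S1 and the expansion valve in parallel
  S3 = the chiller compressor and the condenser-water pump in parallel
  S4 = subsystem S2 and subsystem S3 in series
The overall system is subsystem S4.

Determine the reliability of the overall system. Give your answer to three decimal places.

R(control panel) = exp(−0.00075 × 400) = 0.74082
R(flow switch) = exp(−0.00056 × 400) = 0.79932
R(expansion valve) = exp(−0.00079 × 400) = 0.72906
R(chiller compressor) = exp(−0.00018 × 400) = 0.93053
R(condenser-water pump) = exp(−0.00038 × 400) = 0.85899
Series (control panel and flow switch): 0.74082 × 0.79932 = 0.59215
Parallel ([0.59215] and expansion valve): 1 − (1 − 0.59215)(1 − 0.72906) = 0.88950
Parallel (chiller compressor and condenser-water pump): 1 − (1 − 0.93053)(1 − 0.85899) = 0.99020
Series ([0.88950] and [0.99020]): 0.88950 × 0.99020 = 0.881

0.881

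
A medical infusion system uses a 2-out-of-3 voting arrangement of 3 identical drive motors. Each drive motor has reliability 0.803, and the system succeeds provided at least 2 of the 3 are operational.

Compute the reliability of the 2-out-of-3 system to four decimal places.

0.8989

R = Σ_{i=2}^{3} C(3,i) p^i (1−p)^{3−i} with p = 0.803
C(3,2)·0.803^2·0.197^1 = 0.381082
C(3,3)·0.803^3·0.197^0 = 0.517782
Sum = 0.8989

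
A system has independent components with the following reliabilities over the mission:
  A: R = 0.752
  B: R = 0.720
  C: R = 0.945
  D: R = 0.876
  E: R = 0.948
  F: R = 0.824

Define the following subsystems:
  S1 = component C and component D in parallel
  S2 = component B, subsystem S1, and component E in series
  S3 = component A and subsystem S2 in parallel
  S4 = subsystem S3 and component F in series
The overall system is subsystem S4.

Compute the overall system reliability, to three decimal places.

Parallel (C and D): 1 − (1 − 0.94500)(1 − 0.87600) = 0.99318
Series (B, [0.99318], and E): 0.72000 × 0.99318 × 0.94800 = 0.67790
Parallel (A and [0.67790]): 1 − (1 − 0.75200)(1 − 0.67790) = 0.92012
Series ([0.92012] and F): 0.92012 × 0.82400 = 0.758

0.758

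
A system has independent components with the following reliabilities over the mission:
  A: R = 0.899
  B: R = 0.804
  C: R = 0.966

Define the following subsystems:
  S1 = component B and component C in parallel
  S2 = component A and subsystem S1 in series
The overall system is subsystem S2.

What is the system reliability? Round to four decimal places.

0.8930

Parallel (B and C): 1 − (1 − 0.804000)(1 − 0.966000) = 0.993336
Series (A and [0.993336]): 0.899000 × 0.993336 = 0.8930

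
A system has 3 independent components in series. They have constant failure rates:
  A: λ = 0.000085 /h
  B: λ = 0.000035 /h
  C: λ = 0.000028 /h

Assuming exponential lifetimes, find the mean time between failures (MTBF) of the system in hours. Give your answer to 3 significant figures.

6760

Series of exponential components: λ_sys = Σ λ_i
λ_sys = 0.000085 + 0.000035 + 0.000028 = 1.4800e-04 /h
MTBF = 1 / λ_sys = 6760 h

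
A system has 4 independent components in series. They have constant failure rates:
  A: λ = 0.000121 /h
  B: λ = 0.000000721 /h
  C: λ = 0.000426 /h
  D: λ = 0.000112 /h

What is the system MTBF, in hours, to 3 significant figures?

1520

Series of exponential components: λ_sys = Σ λ_i
λ_sys = 0.000121 + 0.000000721 + 0.000426 + 0.000112 = 6.5972e-04 /h
MTBF = 1 / λ_sys = 1520 h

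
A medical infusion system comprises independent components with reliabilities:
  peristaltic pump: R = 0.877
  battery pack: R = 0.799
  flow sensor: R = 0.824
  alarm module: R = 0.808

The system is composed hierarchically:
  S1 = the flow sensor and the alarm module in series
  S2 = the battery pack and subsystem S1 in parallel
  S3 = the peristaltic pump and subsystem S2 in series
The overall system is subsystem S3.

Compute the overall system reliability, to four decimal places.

Series (flow sensor and alarm module): 0.824000 × 0.808000 = 0.665792
Parallel (battery pack and [0.665792]): 1 − (1 − 0.799000)(1 − 0.665792) = 0.932824
Series (peristaltic pump and [0.932824]): 0.877000 × 0.932824 = 0.8181

0.8181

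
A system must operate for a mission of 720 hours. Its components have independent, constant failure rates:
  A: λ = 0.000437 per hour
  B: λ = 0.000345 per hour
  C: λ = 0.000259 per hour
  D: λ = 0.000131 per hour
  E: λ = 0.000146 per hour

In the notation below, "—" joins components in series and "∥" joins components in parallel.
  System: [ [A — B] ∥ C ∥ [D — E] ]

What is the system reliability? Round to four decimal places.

0.9868

R(A) = exp(−0.000437 × 720) = 0.730052
R(B) = exp(−0.000345 × 720) = 0.780048
R(C) = exp(−0.000259 × 720) = 0.829875
R(D) = exp(−0.000131 × 720) = 0.909992
R(E) = exp(−0.000146 × 720) = 0.900216
Series (A and B): 0.730052 × 0.780048 = 0.569476
Series (D and E): 0.909992 × 0.900216 = 0.819189
Parallel ([0.569476], C, and [0.819189]): 1 − (1 − 0.569476)(1 − 0.829875)(1 − 0.819189) = 0.9868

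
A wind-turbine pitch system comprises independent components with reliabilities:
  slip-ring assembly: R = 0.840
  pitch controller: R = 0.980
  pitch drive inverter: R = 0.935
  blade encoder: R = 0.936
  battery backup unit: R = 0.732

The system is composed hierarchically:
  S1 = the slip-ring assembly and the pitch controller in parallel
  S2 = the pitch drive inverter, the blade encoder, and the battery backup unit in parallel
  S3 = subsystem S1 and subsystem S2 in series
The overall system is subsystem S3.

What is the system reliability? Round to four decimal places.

0.9957

Parallel (slip-ring assembly and pitch controller): 1 − (1 − 0.840000)(1 − 0.980000) = 0.996800
Parallel (pitch drive inverter, blade encoder, and battery backup unit): 1 − (1 − 0.935000)(1 − 0.936000)(1 − 0.732000) = 0.998885
Series ([0.996800] and [0.998885]): 0.996800 × 0.998885 = 0.9957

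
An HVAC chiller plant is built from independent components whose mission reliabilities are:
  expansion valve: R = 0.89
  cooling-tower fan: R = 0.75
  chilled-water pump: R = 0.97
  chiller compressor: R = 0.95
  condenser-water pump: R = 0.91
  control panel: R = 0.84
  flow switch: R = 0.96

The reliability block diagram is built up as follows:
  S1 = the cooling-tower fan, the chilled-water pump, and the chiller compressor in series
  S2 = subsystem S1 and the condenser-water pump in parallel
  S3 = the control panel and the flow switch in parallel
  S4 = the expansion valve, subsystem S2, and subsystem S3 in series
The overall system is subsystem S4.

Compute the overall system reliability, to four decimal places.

Series (cooling-tower fan, chilled-water pump, and chiller compressor): 0.750000 × 0.970000 × 0.950000 = 0.691125
Parallel ([0.691125] and condenser-water pump): 1 − (1 − 0.691125)(1 − 0.910000) = 0.972201
Parallel (control panel and flow switch): 1 − (1 − 0.840000)(1 − 0.960000) = 0.993600
Series (expansion valve, [0.972201], and [0.993600]): 0.890000 × 0.972201 × 0.993600 = 0.8597

0.8597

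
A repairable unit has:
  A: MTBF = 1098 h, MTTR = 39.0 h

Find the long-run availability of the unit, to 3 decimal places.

A(A) = MTBF/(MTBF+MTTR) = 1098/(1098+39.0) = 0.966

0.966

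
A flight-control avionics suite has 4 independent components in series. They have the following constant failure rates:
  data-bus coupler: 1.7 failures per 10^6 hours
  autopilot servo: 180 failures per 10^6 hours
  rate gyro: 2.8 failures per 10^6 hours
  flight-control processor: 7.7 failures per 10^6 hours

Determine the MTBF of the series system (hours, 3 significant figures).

5200

Series of exponential components: λ_sys = Σ λ_i
λ_sys = 0.0000017 + 0.00018 + 0.0000028 + 0.0000077 = 1.9220e-04 /h
MTBF = 1 / λ_sys = 5200 h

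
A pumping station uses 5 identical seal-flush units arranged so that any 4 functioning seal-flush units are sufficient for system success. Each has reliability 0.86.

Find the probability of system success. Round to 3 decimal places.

0.853

R = Σ_{i=4}^{5} C(5,i) p^i (1−p)^{5−i} with p = 0.86
C(5,4)·0.86^4·0.14^1 = 0.38291
C(5,5)·0.86^5·0.14^0 = 0.47043
Sum = 0.853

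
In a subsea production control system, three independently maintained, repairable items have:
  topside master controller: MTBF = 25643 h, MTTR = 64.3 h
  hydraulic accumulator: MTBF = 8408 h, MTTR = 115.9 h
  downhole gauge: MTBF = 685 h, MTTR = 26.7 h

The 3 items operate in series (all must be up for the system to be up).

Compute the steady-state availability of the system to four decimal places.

A(topside master controller) = MTBF/(MTBF+MTTR) = 25643/(25643+64.3) = 0.997499
A(hydraulic accumulator) = MTBF/(MTBF+MTTR) = 8408/(8408+115.9) = 0.986403
A(downhole gauge) = MTBF/(MTBF+MTTR) = 685/(685+26.7) = 0.962484
Series availability: 0.997499 × 0.986403 × 0.962484 = 0.9470

0.9470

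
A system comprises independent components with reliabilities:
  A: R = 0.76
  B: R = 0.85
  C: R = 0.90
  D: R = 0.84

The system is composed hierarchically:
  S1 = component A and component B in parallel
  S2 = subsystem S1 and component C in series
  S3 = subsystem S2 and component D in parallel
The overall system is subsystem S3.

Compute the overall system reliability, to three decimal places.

0.979

Parallel (A and B): 1 − (1 − 0.76000)(1 − 0.85000) = 0.96400
Series ([0.96400] and C): 0.96400 × 0.90000 = 0.86760
Parallel ([0.86760] and D): 1 − (1 − 0.86760)(1 − 0.84000) = 0.979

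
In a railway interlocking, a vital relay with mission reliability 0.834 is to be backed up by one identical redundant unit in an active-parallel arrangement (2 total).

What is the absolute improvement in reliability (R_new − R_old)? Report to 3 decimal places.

R_before = 0.834
R_after = 1 − (1 − 0.834)^2 = 0.972
ΔR = 0.972 − 0.834 = 0.138

0.138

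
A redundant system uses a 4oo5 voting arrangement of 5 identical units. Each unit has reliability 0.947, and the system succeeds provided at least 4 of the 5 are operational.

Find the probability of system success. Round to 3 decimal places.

0.975

R = Σ_{i=4}^{5} C(5,i) p^i (1−p)^{5−i} with p = 0.947
C(5,4)·0.947^4·0.053^1 = 0.21313
C(5,5)·0.947^5·0.053^0 = 0.76164
Sum = 0.975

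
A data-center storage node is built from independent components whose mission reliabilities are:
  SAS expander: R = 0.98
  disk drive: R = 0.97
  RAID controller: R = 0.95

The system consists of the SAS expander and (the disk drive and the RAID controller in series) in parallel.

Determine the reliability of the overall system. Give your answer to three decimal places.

0.998

Series (disk drive and RAID controller): 0.97000 × 0.95000 = 0.92150
Parallel (SAS expander and [0.92150]): 1 − (1 − 0.98000)(1 − 0.92150) = 0.998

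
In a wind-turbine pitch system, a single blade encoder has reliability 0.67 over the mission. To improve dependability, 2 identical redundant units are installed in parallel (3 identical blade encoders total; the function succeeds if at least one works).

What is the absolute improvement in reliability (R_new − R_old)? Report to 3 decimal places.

R_before = 0.67
R_after = 1 − (1 − 0.67)^3 = 0.964
ΔR = 0.964 − 0.67 = 0.294

0.294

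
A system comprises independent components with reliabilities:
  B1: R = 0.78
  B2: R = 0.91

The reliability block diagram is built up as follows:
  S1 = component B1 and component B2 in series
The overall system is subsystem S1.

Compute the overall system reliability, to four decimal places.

Series (B1 and B2): 0.780000 × 0.910000 = 0.7098

0.7098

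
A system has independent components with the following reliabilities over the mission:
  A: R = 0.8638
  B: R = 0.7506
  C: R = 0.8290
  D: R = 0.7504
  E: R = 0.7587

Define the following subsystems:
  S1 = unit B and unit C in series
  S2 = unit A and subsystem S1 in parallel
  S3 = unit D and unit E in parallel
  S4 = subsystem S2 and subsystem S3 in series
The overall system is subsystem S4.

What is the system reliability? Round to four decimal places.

0.8914

Series (B and C): 0.750600 × 0.829000 = 0.622247
Parallel (A and [0.622247]): 1 − (1 − 0.863800)(1 − 0.622247) = 0.948550
Parallel (D and E): 1 − (1 − 0.750400)(1 − 0.758700) = 0.939772
Series ([0.948550] and [0.939772]): 0.948550 × 0.939772 = 0.8914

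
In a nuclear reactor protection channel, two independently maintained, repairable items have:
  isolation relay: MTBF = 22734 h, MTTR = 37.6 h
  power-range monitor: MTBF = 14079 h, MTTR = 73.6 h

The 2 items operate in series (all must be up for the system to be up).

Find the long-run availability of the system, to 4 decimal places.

A(isolation relay) = MTBF/(MTBF+MTTR) = 22734/(22734+37.6) = 0.998349
A(power-range monitor) = MTBF/(MTBF+MTTR) = 14079/(14079+73.6) = 0.994800
Series availability: 0.998349 × 0.994800 = 0.9932

0.9932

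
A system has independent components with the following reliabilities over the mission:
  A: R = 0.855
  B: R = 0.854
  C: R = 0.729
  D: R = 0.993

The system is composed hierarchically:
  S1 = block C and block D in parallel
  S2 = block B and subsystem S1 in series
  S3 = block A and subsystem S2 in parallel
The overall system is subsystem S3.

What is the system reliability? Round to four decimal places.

Parallel (C and D): 1 − (1 − 0.729000)(1 − 0.993000) = 0.998103
Series (B and [0.998103]): 0.854000 × 0.998103 = 0.852380
Parallel (A and [0.852380]): 1 − (1 − 0.855000)(1 − 0.852380) = 0.9786

0.9786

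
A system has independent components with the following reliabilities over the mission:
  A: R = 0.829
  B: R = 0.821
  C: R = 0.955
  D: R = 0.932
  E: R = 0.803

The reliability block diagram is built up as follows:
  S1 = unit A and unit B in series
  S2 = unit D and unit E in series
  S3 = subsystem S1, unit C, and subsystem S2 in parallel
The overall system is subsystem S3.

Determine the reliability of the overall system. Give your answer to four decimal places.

0.9964

Series (A and B): 0.829000 × 0.821000 = 0.680609
Series (D and E): 0.932000 × 0.803000 = 0.748396
Parallel ([0.680609], C, and [0.748396]): 1 − (1 − 0.680609)(1 − 0.955000)(1 − 0.748396) = 0.9964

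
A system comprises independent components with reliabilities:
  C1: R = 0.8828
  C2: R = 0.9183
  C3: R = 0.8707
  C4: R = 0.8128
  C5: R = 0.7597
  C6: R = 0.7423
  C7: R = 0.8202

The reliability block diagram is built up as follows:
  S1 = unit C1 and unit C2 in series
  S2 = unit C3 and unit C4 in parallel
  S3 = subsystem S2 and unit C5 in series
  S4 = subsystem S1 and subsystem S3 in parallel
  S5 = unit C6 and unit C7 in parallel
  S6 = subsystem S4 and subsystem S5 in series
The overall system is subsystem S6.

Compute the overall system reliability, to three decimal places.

0.907

Series (C1 and C2): 0.88280 × 0.91830 = 0.81068
Parallel (C3 and C4): 1 − (1 − 0.87070)(1 − 0.81280) = 0.97580
Series ([0.97580] and C5): 0.97580 × 0.75970 = 0.74132
Parallel ([0.81068] and [0.74132]): 1 − (1 − 0.81068)(1 − 0.74132) = 0.95103
Parallel (C6 and C7): 1 − (1 − 0.74230)(1 − 0.82020) = 0.95367
Series ([0.95103] and [0.95367]): 0.95103 × 0.95367 = 0.907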